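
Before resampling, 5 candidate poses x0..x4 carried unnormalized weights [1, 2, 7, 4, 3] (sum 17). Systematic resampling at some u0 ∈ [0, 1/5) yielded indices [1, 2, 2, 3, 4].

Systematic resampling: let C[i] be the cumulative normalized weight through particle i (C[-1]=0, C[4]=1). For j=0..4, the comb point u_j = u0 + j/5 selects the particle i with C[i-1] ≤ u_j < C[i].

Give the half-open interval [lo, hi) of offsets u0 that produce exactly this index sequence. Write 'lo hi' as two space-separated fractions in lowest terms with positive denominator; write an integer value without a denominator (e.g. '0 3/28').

1/17 3/17

C = [1/17, 3/17, 10/17, 14/17, 1]
j=0 picked index 1: u0 ∈ [1/17, 3/17)
j=1 picked index 2: u0 ∈ [-2/85, 33/85)
j=2 picked index 2: u0 ∈ [-19/85, 16/85)
j=3 picked index 3: u0 ∈ [-1/85, 19/85)
j=4 picked index 4: u0 ∈ [2/85, 1/5)
intersection: [1/17, 3/17)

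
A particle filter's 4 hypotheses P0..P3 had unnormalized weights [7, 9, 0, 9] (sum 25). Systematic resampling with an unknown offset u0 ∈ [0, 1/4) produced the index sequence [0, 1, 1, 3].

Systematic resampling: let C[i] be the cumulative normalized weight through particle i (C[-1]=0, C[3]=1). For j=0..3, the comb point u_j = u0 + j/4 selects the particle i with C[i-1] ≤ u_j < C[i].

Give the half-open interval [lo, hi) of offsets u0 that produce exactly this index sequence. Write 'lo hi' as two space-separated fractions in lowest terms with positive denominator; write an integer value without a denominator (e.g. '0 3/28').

C = [7/25, 16/25, 16/25, 1]
j=0 picked index 0: u0 ∈ [0, 7/25)
j=1 picked index 1: u0 ∈ [3/100, 39/100)
j=2 picked index 1: u0 ∈ [-11/50, 7/50)
j=3 picked index 3: u0 ∈ [-11/100, 1/4)
intersection: [3/100, 7/50)

3/100 7/50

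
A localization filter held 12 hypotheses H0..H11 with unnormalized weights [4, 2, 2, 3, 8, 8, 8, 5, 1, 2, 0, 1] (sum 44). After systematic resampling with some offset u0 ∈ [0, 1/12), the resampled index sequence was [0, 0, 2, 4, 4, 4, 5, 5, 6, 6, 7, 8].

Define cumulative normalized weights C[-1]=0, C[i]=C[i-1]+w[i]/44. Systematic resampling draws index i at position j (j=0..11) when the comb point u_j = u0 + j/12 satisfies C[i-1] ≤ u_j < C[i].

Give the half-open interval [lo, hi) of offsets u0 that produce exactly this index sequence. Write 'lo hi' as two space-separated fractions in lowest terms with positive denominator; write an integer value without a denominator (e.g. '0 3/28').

0 1/132

C = [1/11, 3/22, 2/11, 1/4, 19/44, 27/44, 35/44, 10/11, 41/44, 43/44, 43/44, 1]
j=0 picked index 0: u0 ∈ [0, 1/11)
j=1 picked index 0: u0 ∈ [-1/12, 1/132)
j=2 picked index 2: u0 ∈ [-1/33, 1/66)
j=3 picked index 4: u0 ∈ [0, 2/11)
j=4 picked index 4: u0 ∈ [-1/12, 13/132)
j=5 picked index 4: u0 ∈ [-1/6, 1/66)
j=6 picked index 5: u0 ∈ [-3/44, 5/44)
j=7 picked index 5: u0 ∈ [-5/33, 1/33)
j=8 picked index 6: u0 ∈ [-7/132, 17/132)
j=9 picked index 6: u0 ∈ [-3/22, 1/22)
j=10 picked index 7: u0 ∈ [-5/132, 5/66)
j=11 picked index 8: u0 ∈ [-1/132, 1/66)
intersection: [0, 1/132)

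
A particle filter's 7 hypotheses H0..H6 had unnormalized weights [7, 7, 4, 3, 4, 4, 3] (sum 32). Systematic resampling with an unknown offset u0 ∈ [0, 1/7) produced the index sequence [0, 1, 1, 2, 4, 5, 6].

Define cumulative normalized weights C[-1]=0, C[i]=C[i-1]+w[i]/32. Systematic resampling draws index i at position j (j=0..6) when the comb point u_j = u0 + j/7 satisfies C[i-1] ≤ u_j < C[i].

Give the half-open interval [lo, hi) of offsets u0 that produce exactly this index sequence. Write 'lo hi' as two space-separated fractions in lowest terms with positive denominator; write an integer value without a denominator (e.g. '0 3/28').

C = [7/32, 7/16, 9/16, 21/32, 25/32, 29/32, 1]
j=0 picked index 0: u0 ∈ [0, 7/32)
j=1 picked index 1: u0 ∈ [17/224, 33/112)
j=2 picked index 1: u0 ∈ [-15/224, 17/112)
j=3 picked index 2: u0 ∈ [1/112, 15/112)
j=4 picked index 4: u0 ∈ [19/224, 47/224)
j=5 picked index 5: u0 ∈ [15/224, 43/224)
j=6 picked index 6: u0 ∈ [11/224, 1/7)
intersection: [19/224, 15/112)

19/224 15/112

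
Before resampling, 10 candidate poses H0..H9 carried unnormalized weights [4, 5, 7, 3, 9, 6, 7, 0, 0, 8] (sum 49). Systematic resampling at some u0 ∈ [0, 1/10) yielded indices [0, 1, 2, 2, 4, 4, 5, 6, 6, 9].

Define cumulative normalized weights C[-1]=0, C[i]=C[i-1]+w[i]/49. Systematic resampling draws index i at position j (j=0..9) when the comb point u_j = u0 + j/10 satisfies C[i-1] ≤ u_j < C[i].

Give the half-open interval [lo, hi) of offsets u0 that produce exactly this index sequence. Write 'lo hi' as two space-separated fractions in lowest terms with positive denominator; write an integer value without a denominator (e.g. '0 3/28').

C = [4/49, 9/49, 16/49, 19/49, 4/7, 34/49, 41/49, 41/49, 41/49, 1]
j=0 picked index 0: u0 ∈ [0, 4/49)
j=1 picked index 1: u0 ∈ [-9/490, 41/490)
j=2 picked index 2: u0 ∈ [-4/245, 31/245)
j=3 picked index 2: u0 ∈ [-57/490, 13/490)
j=4 picked index 4: u0 ∈ [-3/245, 6/35)
j=5 picked index 4: u0 ∈ [-11/98, 1/14)
j=6 picked index 5: u0 ∈ [-1/35, 23/245)
j=7 picked index 6: u0 ∈ [-3/490, 67/490)
j=8 picked index 6: u0 ∈ [-26/245, 9/245)
j=9 picked index 9: u0 ∈ [-31/490, 1/10)
intersection: [0, 13/490)

0 13/490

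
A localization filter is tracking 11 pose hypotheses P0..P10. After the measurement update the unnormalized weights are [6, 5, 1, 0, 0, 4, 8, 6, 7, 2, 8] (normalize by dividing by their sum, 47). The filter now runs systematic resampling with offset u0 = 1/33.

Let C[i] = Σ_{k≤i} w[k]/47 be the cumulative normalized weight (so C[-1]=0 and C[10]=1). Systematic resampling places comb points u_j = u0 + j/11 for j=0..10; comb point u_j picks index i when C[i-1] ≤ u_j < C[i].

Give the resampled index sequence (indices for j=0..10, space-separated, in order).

C = [6/47, 11/47, 12/47, 12/47, 12/47, 16/47, 24/47, 30/47, 37/47, 39/47, 1]
j=0: u_0=1/33 ∈ [0, 6/47) → index 0
j=1: u_1=4/33 ∈ [0, 6/47) → index 0
j=2: u_2=7/33 ∈ [6/47, 11/47) → index 1
j=3: u_3=10/33 ∈ [12/47, 16/47) → index 5
j=4: u_4=13/33 ∈ [16/47, 24/47) → index 6
j=5: u_5=16/33 ∈ [16/47, 24/47) → index 6
j=6: u_6=19/33 ∈ [24/47, 30/47) → index 7
j=7: u_7=2/3 ∈ [30/47, 37/47) → index 8
j=8: u_8=25/33 ∈ [30/47, 37/47) → index 8
j=9: u_9=28/33 ∈ [39/47, 1) → index 10
j=10: u_10=31/33 ∈ [39/47, 1) → index 10

0 0 1 5 6 6 7 8 8 10 10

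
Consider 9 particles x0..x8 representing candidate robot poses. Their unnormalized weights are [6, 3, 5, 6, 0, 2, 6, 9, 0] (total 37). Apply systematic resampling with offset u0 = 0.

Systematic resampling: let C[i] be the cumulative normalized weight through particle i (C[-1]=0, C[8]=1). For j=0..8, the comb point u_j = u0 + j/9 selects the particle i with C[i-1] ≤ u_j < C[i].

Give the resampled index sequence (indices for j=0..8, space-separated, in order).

0 0 1 2 3 5 6 7 7

C = [6/37, 9/37, 14/37, 20/37, 20/37, 22/37, 28/37, 1, 1]
j=0: u_0=0 ∈ [0, 6/37) → index 0
j=1: u_1=1/9 ∈ [0, 6/37) → index 0
j=2: u_2=2/9 ∈ [6/37, 9/37) → index 1
j=3: u_3=1/3 ∈ [9/37, 14/37) → index 2
j=4: u_4=4/9 ∈ [14/37, 20/37) → index 3
j=5: u_5=5/9 ∈ [20/37, 22/37) → index 5
j=6: u_6=2/3 ∈ [22/37, 28/37) → index 6
j=7: u_7=7/9 ∈ [28/37, 1) → index 7
j=8: u_8=8/9 ∈ [28/37, 1) → index 7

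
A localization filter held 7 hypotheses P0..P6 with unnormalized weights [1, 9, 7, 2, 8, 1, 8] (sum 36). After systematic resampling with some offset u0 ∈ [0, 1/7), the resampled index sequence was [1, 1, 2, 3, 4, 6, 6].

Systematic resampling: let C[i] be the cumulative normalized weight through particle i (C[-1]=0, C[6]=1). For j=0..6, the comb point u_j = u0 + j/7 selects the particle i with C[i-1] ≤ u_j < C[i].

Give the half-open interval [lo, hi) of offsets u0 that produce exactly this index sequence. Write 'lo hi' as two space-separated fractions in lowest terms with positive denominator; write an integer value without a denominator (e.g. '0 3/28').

4/63 25/252

C = [1/36, 5/18, 17/36, 19/36, 3/4, 7/9, 1]
j=0 picked index 1: u0 ∈ [1/36, 5/18)
j=1 picked index 1: u0 ∈ [-29/252, 17/126)
j=2 picked index 2: u0 ∈ [-1/126, 47/252)
j=3 picked index 3: u0 ∈ [11/252, 25/252)
j=4 picked index 4: u0 ∈ [-11/252, 5/28)
j=5 picked index 6: u0 ∈ [4/63, 2/7)
j=6 picked index 6: u0 ∈ [-5/63, 1/7)
intersection: [4/63, 25/252)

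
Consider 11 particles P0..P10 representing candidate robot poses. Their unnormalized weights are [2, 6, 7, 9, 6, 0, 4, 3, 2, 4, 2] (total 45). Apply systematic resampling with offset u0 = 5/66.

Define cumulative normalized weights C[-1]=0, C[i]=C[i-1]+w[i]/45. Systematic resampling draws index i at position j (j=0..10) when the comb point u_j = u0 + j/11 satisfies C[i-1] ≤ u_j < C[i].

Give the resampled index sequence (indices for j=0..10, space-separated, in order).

1 1 2 3 3 3 4 6 7 9 10

C = [2/45, 8/45, 1/3, 8/15, 2/3, 2/3, 34/45, 37/45, 13/15, 43/45, 1]
j=0: u_0=5/66 ∈ [2/45, 8/45) → index 1
j=1: u_1=1/6 ∈ [2/45, 8/45) → index 1
j=2: u_2=17/66 ∈ [8/45, 1/3) → index 2
j=3: u_3=23/66 ∈ [1/3, 8/15) → index 3
j=4: u_4=29/66 ∈ [1/3, 8/15) → index 3
j=5: u_5=35/66 ∈ [1/3, 8/15) → index 3
j=6: u_6=41/66 ∈ [8/15, 2/3) → index 4
j=7: u_7=47/66 ∈ [2/3, 34/45) → index 6
j=8: u_8=53/66 ∈ [34/45, 37/45) → index 7
j=9: u_9=59/66 ∈ [13/15, 43/45) → index 9
j=10: u_10=65/66 ∈ [43/45, 1) → index 10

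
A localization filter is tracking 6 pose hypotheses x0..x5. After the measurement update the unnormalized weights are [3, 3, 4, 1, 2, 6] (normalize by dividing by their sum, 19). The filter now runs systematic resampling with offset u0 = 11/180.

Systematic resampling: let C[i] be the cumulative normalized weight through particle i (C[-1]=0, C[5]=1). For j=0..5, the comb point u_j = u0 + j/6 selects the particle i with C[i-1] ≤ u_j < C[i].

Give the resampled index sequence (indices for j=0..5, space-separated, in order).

0 1 2 3 5 5

C = [3/19, 6/19, 10/19, 11/19, 13/19, 1]
j=0: u_0=11/180 ∈ [0, 3/19) → index 0
j=1: u_1=41/180 ∈ [3/19, 6/19) → index 1
j=2: u_2=71/180 ∈ [6/19, 10/19) → index 2
j=3: u_3=101/180 ∈ [10/19, 11/19) → index 3
j=4: u_4=131/180 ∈ [13/19, 1) → index 5
j=5: u_5=161/180 ∈ [13/19, 1) → index 5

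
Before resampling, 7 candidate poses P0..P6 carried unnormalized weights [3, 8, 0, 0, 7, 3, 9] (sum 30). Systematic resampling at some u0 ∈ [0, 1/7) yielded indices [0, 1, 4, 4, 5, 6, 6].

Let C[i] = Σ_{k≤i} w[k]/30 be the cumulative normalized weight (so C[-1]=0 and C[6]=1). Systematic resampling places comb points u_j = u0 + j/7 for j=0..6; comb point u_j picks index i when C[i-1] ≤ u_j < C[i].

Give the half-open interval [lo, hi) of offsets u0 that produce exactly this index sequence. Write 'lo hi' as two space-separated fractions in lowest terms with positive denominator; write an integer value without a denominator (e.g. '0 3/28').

C = [1/10, 11/30, 11/30, 11/30, 3/5, 7/10, 1]
j=0 picked index 0: u0 ∈ [0, 1/10)
j=1 picked index 1: u0 ∈ [-3/70, 47/210)
j=2 picked index 4: u0 ∈ [17/210, 11/35)
j=3 picked index 4: u0 ∈ [-13/210, 6/35)
j=4 picked index 5: u0 ∈ [1/35, 9/70)
j=5 picked index 6: u0 ∈ [-1/70, 2/7)
j=6 picked index 6: u0 ∈ [-11/70, 1/7)
intersection: [17/210, 1/10)

17/210 1/10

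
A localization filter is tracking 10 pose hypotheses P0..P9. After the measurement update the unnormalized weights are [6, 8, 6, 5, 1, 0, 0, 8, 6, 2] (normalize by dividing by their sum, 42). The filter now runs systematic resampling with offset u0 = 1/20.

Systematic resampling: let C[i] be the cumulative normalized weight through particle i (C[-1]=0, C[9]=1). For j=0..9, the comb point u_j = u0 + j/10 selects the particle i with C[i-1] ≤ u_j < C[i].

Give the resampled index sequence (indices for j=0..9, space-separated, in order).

C = [1/7, 1/3, 10/21, 25/42, 13/21, 13/21, 13/21, 17/21, 20/21, 1]
j=0: u_0=1/20 ∈ [0, 1/7) → index 0
j=1: u_1=3/20 ∈ [1/7, 1/3) → index 1
j=2: u_2=1/4 ∈ [1/7, 1/3) → index 1
j=3: u_3=7/20 ∈ [1/3, 10/21) → index 2
j=4: u_4=9/20 ∈ [1/3, 10/21) → index 2
j=5: u_5=11/20 ∈ [10/21, 25/42) → index 3
j=6: u_6=13/20 ∈ [13/21, 17/21) → index 7
j=7: u_7=3/4 ∈ [13/21, 17/21) → index 7
j=8: u_8=17/20 ∈ [17/21, 20/21) → index 8
j=9: u_9=19/20 ∈ [17/21, 20/21) → index 8

0 1 1 2 2 3 7 7 8 8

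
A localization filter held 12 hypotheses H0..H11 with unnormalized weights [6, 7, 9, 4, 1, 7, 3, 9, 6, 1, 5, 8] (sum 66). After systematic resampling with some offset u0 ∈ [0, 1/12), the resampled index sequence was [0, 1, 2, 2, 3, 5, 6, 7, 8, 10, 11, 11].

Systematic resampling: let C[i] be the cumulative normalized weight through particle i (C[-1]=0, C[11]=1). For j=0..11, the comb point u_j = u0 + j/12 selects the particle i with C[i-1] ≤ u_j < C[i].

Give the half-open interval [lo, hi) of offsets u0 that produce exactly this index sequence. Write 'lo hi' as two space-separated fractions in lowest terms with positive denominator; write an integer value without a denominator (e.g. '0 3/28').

7/132 2/33

C = [1/11, 13/66, 1/3, 13/33, 9/22, 17/33, 37/66, 23/33, 26/33, 53/66, 29/33, 1]
j=0 picked index 0: u0 ∈ [0, 1/11)
j=1 picked index 1: u0 ∈ [1/132, 5/44)
j=2 picked index 2: u0 ∈ [1/33, 1/6)
j=3 picked index 2: u0 ∈ [-7/132, 1/12)
j=4 picked index 3: u0 ∈ [0, 2/33)
j=5 picked index 5: u0 ∈ [-1/132, 13/132)
j=6 picked index 6: u0 ∈ [1/66, 2/33)
j=7 picked index 7: u0 ∈ [-1/44, 5/44)
j=8 picked index 8: u0 ∈ [1/33, 4/33)
j=9 picked index 10: u0 ∈ [7/132, 17/132)
j=10 picked index 11: u0 ∈ [1/22, 1/6)
j=11 picked index 11: u0 ∈ [-5/132, 1/12)
intersection: [7/132, 2/33)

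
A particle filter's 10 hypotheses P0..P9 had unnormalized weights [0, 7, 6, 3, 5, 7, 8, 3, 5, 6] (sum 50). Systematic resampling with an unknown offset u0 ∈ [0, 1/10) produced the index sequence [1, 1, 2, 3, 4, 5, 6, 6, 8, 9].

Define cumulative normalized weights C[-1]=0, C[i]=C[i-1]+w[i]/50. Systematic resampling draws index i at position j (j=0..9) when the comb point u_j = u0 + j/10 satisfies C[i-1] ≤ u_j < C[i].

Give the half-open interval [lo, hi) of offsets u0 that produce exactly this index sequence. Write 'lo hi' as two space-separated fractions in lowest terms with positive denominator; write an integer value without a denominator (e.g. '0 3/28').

C = [0, 7/50, 13/50, 8/25, 21/50, 14/25, 18/25, 39/50, 22/25, 1]
j=0 picked index 1: u0 ∈ [0, 7/50)
j=1 picked index 1: u0 ∈ [-1/10, 1/25)
j=2 picked index 2: u0 ∈ [-3/50, 3/50)
j=3 picked index 3: u0 ∈ [-1/25, 1/50)
j=4 picked index 4: u0 ∈ [-2/25, 1/50)
j=5 picked index 5: u0 ∈ [-2/25, 3/50)
j=6 picked index 6: u0 ∈ [-1/25, 3/25)
j=7 picked index 6: u0 ∈ [-7/50, 1/50)
j=8 picked index 8: u0 ∈ [-1/50, 2/25)
j=9 picked index 9: u0 ∈ [-1/50, 1/10)
intersection: [0, 1/50)

0 1/50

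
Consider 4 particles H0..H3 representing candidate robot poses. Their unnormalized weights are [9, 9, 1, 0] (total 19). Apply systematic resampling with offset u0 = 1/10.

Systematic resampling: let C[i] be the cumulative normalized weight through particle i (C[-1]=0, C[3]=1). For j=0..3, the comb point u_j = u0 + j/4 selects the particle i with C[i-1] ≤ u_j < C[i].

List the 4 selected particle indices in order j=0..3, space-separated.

0 0 1 1

C = [9/19, 18/19, 1, 1]
j=0: u_0=1/10 ∈ [0, 9/19) → index 0
j=1: u_1=7/20 ∈ [0, 9/19) → index 0
j=2: u_2=3/5 ∈ [9/19, 18/19) → index 1
j=3: u_3=17/20 ∈ [9/19, 18/19) → index 1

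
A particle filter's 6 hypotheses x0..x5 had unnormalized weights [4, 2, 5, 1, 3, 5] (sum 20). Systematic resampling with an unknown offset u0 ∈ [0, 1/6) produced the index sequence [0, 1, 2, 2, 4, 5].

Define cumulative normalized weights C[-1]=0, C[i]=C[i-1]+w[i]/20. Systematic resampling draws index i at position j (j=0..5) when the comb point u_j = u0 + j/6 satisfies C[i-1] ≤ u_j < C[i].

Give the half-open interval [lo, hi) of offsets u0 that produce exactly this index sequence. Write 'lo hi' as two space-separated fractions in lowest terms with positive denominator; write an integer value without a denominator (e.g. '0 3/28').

C = [1/5, 3/10, 11/20, 3/5, 3/4, 1]
j=0 picked index 0: u0 ∈ [0, 1/5)
j=1 picked index 1: u0 ∈ [1/30, 2/15)
j=2 picked index 2: u0 ∈ [-1/30, 13/60)
j=3 picked index 2: u0 ∈ [-1/5, 1/20)
j=4 picked index 4: u0 ∈ [-1/15, 1/12)
j=5 picked index 5: u0 ∈ [-1/12, 1/6)
intersection: [1/30, 1/20)

1/30 1/20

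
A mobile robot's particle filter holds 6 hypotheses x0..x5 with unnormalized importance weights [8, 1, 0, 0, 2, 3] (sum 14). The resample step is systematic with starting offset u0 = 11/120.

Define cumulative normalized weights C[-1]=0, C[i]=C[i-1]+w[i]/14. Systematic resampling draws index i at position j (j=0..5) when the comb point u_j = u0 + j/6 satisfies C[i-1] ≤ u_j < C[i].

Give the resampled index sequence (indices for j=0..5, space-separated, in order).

0 0 0 1 4 5

C = [4/7, 9/14, 9/14, 9/14, 11/14, 1]
j=0: u_0=11/120 ∈ [0, 4/7) → index 0
j=1: u_1=31/120 ∈ [0, 4/7) → index 0
j=2: u_2=17/40 ∈ [0, 4/7) → index 0
j=3: u_3=71/120 ∈ [4/7, 9/14) → index 1
j=4: u_4=91/120 ∈ [9/14, 11/14) → index 4
j=5: u_5=37/40 ∈ [11/14, 1) → index 5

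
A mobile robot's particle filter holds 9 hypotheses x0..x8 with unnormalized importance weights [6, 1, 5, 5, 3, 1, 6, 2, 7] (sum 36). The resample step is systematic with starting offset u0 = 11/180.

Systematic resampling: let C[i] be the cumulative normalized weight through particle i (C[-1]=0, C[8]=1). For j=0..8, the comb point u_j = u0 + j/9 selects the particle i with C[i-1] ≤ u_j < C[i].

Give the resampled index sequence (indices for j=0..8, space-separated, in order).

0 1 2 3 4 6 6 8 8

C = [1/6, 7/36, 1/3, 17/36, 5/9, 7/12, 3/4, 29/36, 1]
j=0: u_0=11/180 ∈ [0, 1/6) → index 0
j=1: u_1=31/180 ∈ [1/6, 7/36) → index 1
j=2: u_2=17/60 ∈ [7/36, 1/3) → index 2
j=3: u_3=71/180 ∈ [1/3, 17/36) → index 3
j=4: u_4=91/180 ∈ [17/36, 5/9) → index 4
j=5: u_5=37/60 ∈ [7/12, 3/4) → index 6
j=6: u_6=131/180 ∈ [7/12, 3/4) → index 6
j=7: u_7=151/180 ∈ [29/36, 1) → index 8
j=8: u_8=19/20 ∈ [29/36, 1) → index 8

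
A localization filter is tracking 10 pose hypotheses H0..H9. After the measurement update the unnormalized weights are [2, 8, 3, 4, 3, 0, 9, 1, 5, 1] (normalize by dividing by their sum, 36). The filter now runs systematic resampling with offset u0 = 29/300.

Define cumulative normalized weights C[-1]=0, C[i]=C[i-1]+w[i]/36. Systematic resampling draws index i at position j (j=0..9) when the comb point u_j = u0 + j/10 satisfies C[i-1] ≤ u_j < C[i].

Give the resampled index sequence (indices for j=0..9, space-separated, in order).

C = [1/18, 5/18, 13/36, 17/36, 5/9, 5/9, 29/36, 5/6, 35/36, 1]
j=0: u_0=29/300 ∈ [1/18, 5/18) → index 1
j=1: u_1=59/300 ∈ [1/18, 5/18) → index 1
j=2: u_2=89/300 ∈ [5/18, 13/36) → index 2
j=3: u_3=119/300 ∈ [13/36, 17/36) → index 3
j=4: u_4=149/300 ∈ [17/36, 5/9) → index 4
j=5: u_5=179/300 ∈ [5/9, 29/36) → index 6
j=6: u_6=209/300 ∈ [5/9, 29/36) → index 6
j=7: u_7=239/300 ∈ [5/9, 29/36) → index 6
j=8: u_8=269/300 ∈ [5/6, 35/36) → index 8
j=9: u_9=299/300 ∈ [35/36, 1) → index 9

1 1 2 3 4 6 6 6 8 9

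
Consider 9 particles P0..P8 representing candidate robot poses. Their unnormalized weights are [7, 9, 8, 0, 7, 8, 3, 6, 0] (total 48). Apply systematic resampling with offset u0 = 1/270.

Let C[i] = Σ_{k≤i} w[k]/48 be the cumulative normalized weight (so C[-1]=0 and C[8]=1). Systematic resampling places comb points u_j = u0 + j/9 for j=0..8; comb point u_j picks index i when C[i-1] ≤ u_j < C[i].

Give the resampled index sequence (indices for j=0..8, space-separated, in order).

0 0 1 2 2 4 5 5 7

C = [7/48, 1/3, 1/2, 1/2, 31/48, 13/16, 7/8, 1, 1]
j=0: u_0=1/270 ∈ [0, 7/48) → index 0
j=1: u_1=31/270 ∈ [0, 7/48) → index 0
j=2: u_2=61/270 ∈ [7/48, 1/3) → index 1
j=3: u_3=91/270 ∈ [1/3, 1/2) → index 2
j=4: u_4=121/270 ∈ [1/3, 1/2) → index 2
j=5: u_5=151/270 ∈ [1/2, 31/48) → index 4
j=6: u_6=181/270 ∈ [31/48, 13/16) → index 5
j=7: u_7=211/270 ∈ [31/48, 13/16) → index 5
j=8: u_8=241/270 ∈ [7/8, 1) → index 7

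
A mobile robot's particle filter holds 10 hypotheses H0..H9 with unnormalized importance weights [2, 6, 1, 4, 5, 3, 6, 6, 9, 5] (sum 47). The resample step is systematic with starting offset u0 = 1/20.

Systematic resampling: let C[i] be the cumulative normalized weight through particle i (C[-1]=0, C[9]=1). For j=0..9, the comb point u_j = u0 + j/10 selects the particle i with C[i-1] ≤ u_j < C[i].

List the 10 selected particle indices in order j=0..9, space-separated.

C = [2/47, 8/47, 9/47, 13/47, 18/47, 21/47, 27/47, 33/47, 42/47, 1]
j=0: u_0=1/20 ∈ [2/47, 8/47) → index 1
j=1: u_1=3/20 ∈ [2/47, 8/47) → index 1
j=2: u_2=1/4 ∈ [9/47, 13/47) → index 3
j=3: u_3=7/20 ∈ [13/47, 18/47) → index 4
j=4: u_4=9/20 ∈ [21/47, 27/47) → index 6
j=5: u_5=11/20 ∈ [21/47, 27/47) → index 6
j=6: u_6=13/20 ∈ [27/47, 33/47) → index 7
j=7: u_7=3/4 ∈ [33/47, 42/47) → index 8
j=8: u_8=17/20 ∈ [33/47, 42/47) → index 8
j=9: u_9=19/20 ∈ [42/47, 1) → index 9

1 1 3 4 6 6 7 8 8 9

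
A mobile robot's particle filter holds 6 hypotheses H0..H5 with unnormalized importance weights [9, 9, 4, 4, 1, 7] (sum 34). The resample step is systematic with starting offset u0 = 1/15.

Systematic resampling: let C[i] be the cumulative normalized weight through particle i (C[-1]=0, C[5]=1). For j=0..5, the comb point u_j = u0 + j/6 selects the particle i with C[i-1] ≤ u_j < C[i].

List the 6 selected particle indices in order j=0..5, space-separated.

0 0 1 2 3 5

C = [9/34, 9/17, 11/17, 13/17, 27/34, 1]
j=0: u_0=1/15 ∈ [0, 9/34) → index 0
j=1: u_1=7/30 ∈ [0, 9/34) → index 0
j=2: u_2=2/5 ∈ [9/34, 9/17) → index 1
j=3: u_3=17/30 ∈ [9/17, 11/17) → index 2
j=4: u_4=11/15 ∈ [11/17, 13/17) → index 3
j=5: u_5=9/10 ∈ [27/34, 1) → index 5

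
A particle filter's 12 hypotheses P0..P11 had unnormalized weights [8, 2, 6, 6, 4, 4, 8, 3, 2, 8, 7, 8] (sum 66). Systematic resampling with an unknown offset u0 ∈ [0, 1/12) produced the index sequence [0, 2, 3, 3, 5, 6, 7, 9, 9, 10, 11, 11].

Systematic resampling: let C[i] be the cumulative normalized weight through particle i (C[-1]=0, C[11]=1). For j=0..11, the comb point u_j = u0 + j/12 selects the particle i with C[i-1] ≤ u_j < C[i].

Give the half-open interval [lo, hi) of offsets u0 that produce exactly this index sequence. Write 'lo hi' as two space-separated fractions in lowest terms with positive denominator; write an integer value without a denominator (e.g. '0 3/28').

5/66 1/12

C = [4/33, 5/33, 8/33, 1/3, 13/33, 5/11, 19/33, 41/66, 43/66, 17/22, 29/33, 1]
j=0 picked index 0: u0 ∈ [0, 4/33)
j=1 picked index 2: u0 ∈ [3/44, 7/44)
j=2 picked index 3: u0 ∈ [5/66, 1/6)
j=3 picked index 3: u0 ∈ [-1/132, 1/12)
j=4 picked index 5: u0 ∈ [2/33, 4/33)
j=5 picked index 6: u0 ∈ [5/132, 7/44)
j=6 picked index 7: u0 ∈ [5/66, 4/33)
j=7 picked index 9: u0 ∈ [3/44, 25/132)
j=8 picked index 9: u0 ∈ [-1/66, 7/66)
j=9 picked index 10: u0 ∈ [1/44, 17/132)
j=10 picked index 11: u0 ∈ [1/22, 1/6)
j=11 picked index 11: u0 ∈ [-5/132, 1/12)
intersection: [5/66, 1/12)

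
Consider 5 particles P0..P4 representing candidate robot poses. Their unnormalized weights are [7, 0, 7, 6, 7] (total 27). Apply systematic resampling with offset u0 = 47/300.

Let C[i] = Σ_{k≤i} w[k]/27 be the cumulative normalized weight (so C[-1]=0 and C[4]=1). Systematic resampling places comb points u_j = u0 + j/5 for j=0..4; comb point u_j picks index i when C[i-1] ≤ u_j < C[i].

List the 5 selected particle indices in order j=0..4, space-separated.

0 2 3 4 4

C = [7/27, 7/27, 14/27, 20/27, 1]
j=0: u_0=47/300 ∈ [0, 7/27) → index 0
j=1: u_1=107/300 ∈ [7/27, 14/27) → index 2
j=2: u_2=167/300 ∈ [14/27, 20/27) → index 3
j=3: u_3=227/300 ∈ [20/27, 1) → index 4
j=4: u_4=287/300 ∈ [20/27, 1) → index 4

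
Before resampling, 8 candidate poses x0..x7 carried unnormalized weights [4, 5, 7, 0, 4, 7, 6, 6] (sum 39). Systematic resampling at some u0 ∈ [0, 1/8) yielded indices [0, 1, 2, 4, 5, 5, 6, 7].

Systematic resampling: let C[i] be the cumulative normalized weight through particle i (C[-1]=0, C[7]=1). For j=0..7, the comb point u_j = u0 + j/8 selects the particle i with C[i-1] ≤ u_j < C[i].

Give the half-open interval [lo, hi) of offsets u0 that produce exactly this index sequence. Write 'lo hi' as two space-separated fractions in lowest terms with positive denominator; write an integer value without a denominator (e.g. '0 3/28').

C = [4/39, 3/13, 16/39, 16/39, 20/39, 9/13, 11/13, 1]
j=0 picked index 0: u0 ∈ [0, 4/39)
j=1 picked index 1: u0 ∈ [-7/312, 11/104)
j=2 picked index 2: u0 ∈ [-1/52, 25/156)
j=3 picked index 4: u0 ∈ [11/312, 43/312)
j=4 picked index 5: u0 ∈ [1/78, 5/26)
j=5 picked index 5: u0 ∈ [-35/312, 7/104)
j=6 picked index 6: u0 ∈ [-3/52, 5/52)
j=7 picked index 7: u0 ∈ [-3/104, 1/8)
intersection: [11/312, 7/104)

11/312 7/104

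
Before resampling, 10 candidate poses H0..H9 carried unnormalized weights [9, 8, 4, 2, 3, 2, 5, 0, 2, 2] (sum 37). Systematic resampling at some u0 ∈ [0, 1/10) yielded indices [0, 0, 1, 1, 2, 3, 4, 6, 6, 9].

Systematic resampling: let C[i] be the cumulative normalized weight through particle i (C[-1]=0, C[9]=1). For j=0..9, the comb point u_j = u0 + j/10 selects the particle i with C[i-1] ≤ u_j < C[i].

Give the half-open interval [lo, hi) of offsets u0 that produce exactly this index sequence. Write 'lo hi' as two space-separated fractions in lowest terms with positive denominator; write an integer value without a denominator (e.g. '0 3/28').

C = [9/37, 17/37, 21/37, 23/37, 26/37, 28/37, 33/37, 33/37, 35/37, 1]
j=0 picked index 0: u0 ∈ [0, 9/37)
j=1 picked index 0: u0 ∈ [-1/10, 53/370)
j=2 picked index 1: u0 ∈ [8/185, 48/185)
j=3 picked index 1: u0 ∈ [-21/370, 59/370)
j=4 picked index 2: u0 ∈ [11/185, 31/185)
j=5 picked index 3: u0 ∈ [5/74, 9/74)
j=6 picked index 4: u0 ∈ [4/185, 19/185)
j=7 picked index 6: u0 ∈ [21/370, 71/370)
j=8 picked index 6: u0 ∈ [-8/185, 17/185)
j=9 picked index 9: u0 ∈ [17/370, 1/10)
intersection: [5/74, 17/185)

5/74 17/185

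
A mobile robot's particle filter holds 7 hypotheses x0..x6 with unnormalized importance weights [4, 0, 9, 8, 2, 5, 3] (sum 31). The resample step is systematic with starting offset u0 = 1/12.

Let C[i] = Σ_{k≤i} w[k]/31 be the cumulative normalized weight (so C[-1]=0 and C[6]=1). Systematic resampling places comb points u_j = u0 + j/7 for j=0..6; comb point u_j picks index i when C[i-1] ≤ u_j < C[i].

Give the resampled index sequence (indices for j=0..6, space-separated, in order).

0 2 2 3 3 5 6

C = [4/31, 4/31, 13/31, 21/31, 23/31, 28/31, 1]
j=0: u_0=1/12 ∈ [0, 4/31) → index 0
j=1: u_1=19/84 ∈ [4/31, 13/31) → index 2
j=2: u_2=31/84 ∈ [4/31, 13/31) → index 2
j=3: u_3=43/84 ∈ [13/31, 21/31) → index 3
j=4: u_4=55/84 ∈ [13/31, 21/31) → index 3
j=5: u_5=67/84 ∈ [23/31, 28/31) → index 5
j=6: u_6=79/84 ∈ [28/31, 1) → index 6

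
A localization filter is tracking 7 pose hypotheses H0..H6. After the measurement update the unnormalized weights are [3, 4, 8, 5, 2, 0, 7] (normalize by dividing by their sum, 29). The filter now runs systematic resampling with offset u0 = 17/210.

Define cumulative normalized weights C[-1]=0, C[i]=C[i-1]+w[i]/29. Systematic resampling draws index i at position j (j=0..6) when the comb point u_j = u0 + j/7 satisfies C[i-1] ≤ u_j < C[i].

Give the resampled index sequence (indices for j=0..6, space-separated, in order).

C = [3/29, 7/29, 15/29, 20/29, 22/29, 22/29, 1]
j=0: u_0=17/210 ∈ [0, 3/29) → index 0
j=1: u_1=47/210 ∈ [3/29, 7/29) → index 1
j=2: u_2=11/30 ∈ [7/29, 15/29) → index 2
j=3: u_3=107/210 ∈ [7/29, 15/29) → index 2
j=4: u_4=137/210 ∈ [15/29, 20/29) → index 3
j=5: u_5=167/210 ∈ [22/29, 1) → index 6
j=6: u_6=197/210 ∈ [22/29, 1) → index 6

0 1 2 2 3 6 6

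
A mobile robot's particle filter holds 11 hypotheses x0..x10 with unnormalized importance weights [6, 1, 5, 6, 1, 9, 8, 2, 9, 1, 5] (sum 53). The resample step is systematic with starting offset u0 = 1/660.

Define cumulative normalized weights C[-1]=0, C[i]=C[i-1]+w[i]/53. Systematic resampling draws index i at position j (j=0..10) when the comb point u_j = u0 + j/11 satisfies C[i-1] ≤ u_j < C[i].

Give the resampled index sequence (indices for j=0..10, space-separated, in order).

C = [6/53, 7/53, 12/53, 18/53, 19/53, 28/53, 36/53, 38/53, 47/53, 48/53, 1]
j=0: u_0=1/660 ∈ [0, 6/53) → index 0
j=1: u_1=61/660 ∈ [0, 6/53) → index 0
j=2: u_2=11/60 ∈ [7/53, 12/53) → index 2
j=3: u_3=181/660 ∈ [12/53, 18/53) → index 3
j=4: u_4=241/660 ∈ [19/53, 28/53) → index 5
j=5: u_5=301/660 ∈ [19/53, 28/53) → index 5
j=6: u_6=361/660 ∈ [28/53, 36/53) → index 6
j=7: u_7=421/660 ∈ [28/53, 36/53) → index 6
j=8: u_8=481/660 ∈ [38/53, 47/53) → index 8
j=9: u_9=541/660 ∈ [38/53, 47/53) → index 8
j=10: u_10=601/660 ∈ [48/53, 1) → index 10

0 0 2 3 5 5 6 6 8 8 10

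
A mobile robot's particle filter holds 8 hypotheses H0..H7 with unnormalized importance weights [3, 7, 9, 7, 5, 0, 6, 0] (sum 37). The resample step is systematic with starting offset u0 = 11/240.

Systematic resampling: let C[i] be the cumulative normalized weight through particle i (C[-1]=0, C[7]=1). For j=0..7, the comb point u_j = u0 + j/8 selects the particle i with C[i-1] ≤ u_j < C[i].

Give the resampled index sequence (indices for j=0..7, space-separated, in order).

C = [3/37, 10/37, 19/37, 26/37, 31/37, 31/37, 1, 1]
j=0: u_0=11/240 ∈ [0, 3/37) → index 0
j=1: u_1=41/240 ∈ [3/37, 10/37) → index 1
j=2: u_2=71/240 ∈ [10/37, 19/37) → index 2
j=3: u_3=101/240 ∈ [10/37, 19/37) → index 2
j=4: u_4=131/240 ∈ [19/37, 26/37) → index 3
j=5: u_5=161/240 ∈ [19/37, 26/37) → index 3
j=6: u_6=191/240 ∈ [26/37, 31/37) → index 4
j=7: u_7=221/240 ∈ [31/37, 1) → index 6

0 1 2 2 3 3 4 6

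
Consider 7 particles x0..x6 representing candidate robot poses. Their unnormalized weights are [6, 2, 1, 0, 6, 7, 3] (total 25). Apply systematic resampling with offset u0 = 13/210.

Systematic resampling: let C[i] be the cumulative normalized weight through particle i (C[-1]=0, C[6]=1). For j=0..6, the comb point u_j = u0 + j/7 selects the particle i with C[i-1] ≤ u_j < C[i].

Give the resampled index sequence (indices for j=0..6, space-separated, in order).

0 0 2 4 5 5 6

C = [6/25, 8/25, 9/25, 9/25, 3/5, 22/25, 1]
j=0: u_0=13/210 ∈ [0, 6/25) → index 0
j=1: u_1=43/210 ∈ [0, 6/25) → index 0
j=2: u_2=73/210 ∈ [8/25, 9/25) → index 2
j=3: u_3=103/210 ∈ [9/25, 3/5) → index 4
j=4: u_4=19/30 ∈ [3/5, 22/25) → index 5
j=5: u_5=163/210 ∈ [3/5, 22/25) → index 5
j=6: u_6=193/210 ∈ [22/25, 1) → index 6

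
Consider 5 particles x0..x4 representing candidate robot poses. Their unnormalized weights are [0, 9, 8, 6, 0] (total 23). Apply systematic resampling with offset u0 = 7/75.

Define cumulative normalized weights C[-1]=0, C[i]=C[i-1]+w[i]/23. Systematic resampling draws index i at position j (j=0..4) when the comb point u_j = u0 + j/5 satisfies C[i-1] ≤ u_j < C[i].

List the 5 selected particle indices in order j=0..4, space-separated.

C = [0, 9/23, 17/23, 1, 1]
j=0: u_0=7/75 ∈ [0, 9/23) → index 1
j=1: u_1=22/75 ∈ [0, 9/23) → index 1
j=2: u_2=37/75 ∈ [9/23, 17/23) → index 2
j=3: u_3=52/75 ∈ [9/23, 17/23) → index 2
j=4: u_4=67/75 ∈ [17/23, 1) → index 3

1 1 2 2 3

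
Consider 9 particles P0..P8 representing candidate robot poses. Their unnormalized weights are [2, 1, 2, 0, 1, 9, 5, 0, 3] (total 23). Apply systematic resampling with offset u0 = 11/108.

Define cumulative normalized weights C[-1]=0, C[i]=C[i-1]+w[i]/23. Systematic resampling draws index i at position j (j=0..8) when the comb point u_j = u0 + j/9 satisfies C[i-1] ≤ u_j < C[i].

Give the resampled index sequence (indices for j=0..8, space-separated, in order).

C = [2/23, 3/23, 5/23, 5/23, 6/23, 15/23, 20/23, 20/23, 1]
j=0: u_0=11/108 ∈ [2/23, 3/23) → index 1
j=1: u_1=23/108 ∈ [3/23, 5/23) → index 2
j=2: u_2=35/108 ∈ [6/23, 15/23) → index 5
j=3: u_3=47/108 ∈ [6/23, 15/23) → index 5
j=4: u_4=59/108 ∈ [6/23, 15/23) → index 5
j=5: u_5=71/108 ∈ [15/23, 20/23) → index 6
j=6: u_6=83/108 ∈ [15/23, 20/23) → index 6
j=7: u_7=95/108 ∈ [20/23, 1) → index 8
j=8: u_8=107/108 ∈ [20/23, 1) → index 8

1 2 5 5 5 6 6 8 8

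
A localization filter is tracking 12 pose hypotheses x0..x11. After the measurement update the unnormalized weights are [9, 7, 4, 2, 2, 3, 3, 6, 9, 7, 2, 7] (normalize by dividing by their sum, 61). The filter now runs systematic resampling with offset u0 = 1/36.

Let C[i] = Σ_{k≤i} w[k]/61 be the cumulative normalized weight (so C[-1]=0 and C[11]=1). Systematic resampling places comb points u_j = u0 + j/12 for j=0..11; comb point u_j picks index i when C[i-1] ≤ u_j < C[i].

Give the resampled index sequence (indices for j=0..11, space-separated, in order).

0 0 1 2 4 6 7 8 8 9 10 11

C = [9/61, 16/61, 20/61, 22/61, 24/61, 27/61, 30/61, 36/61, 45/61, 52/61, 54/61, 1]
j=0: u_0=1/36 ∈ [0, 9/61) → index 0
j=1: u_1=1/9 ∈ [0, 9/61) → index 0
j=2: u_2=7/36 ∈ [9/61, 16/61) → index 1
j=3: u_3=5/18 ∈ [16/61, 20/61) → index 2
j=4: u_4=13/36 ∈ [22/61, 24/61) → index 4
j=5: u_5=4/9 ∈ [27/61, 30/61) → index 6
j=6: u_6=19/36 ∈ [30/61, 36/61) → index 7
j=7: u_7=11/18 ∈ [36/61, 45/61) → index 8
j=8: u_8=25/36 ∈ [36/61, 45/61) → index 8
j=9: u_9=7/9 ∈ [45/61, 52/61) → index 9
j=10: u_10=31/36 ∈ [52/61, 54/61) → index 10
j=11: u_11=17/18 ∈ [54/61, 1) → index 11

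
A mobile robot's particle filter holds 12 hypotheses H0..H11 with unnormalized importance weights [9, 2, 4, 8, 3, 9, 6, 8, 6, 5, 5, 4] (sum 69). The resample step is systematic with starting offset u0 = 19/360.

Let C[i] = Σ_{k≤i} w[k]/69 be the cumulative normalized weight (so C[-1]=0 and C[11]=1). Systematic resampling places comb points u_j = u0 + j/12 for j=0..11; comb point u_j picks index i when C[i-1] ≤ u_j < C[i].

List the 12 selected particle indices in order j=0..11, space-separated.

0 1 3 3 5 5 6 7 8 9 10 11

C = [3/23, 11/69, 5/23, 1/3, 26/69, 35/69, 41/69, 49/69, 55/69, 20/23, 65/69, 1]
j=0: u_0=19/360 ∈ [0, 3/23) → index 0
j=1: u_1=49/360 ∈ [3/23, 11/69) → index 1
j=2: u_2=79/360 ∈ [5/23, 1/3) → index 3
j=3: u_3=109/360 ∈ [5/23, 1/3) → index 3
j=4: u_4=139/360 ∈ [26/69, 35/69) → index 5
j=5: u_5=169/360 ∈ [26/69, 35/69) → index 5
j=6: u_6=199/360 ∈ [35/69, 41/69) → index 6
j=7: u_7=229/360 ∈ [41/69, 49/69) → index 7
j=8: u_8=259/360 ∈ [49/69, 55/69) → index 8
j=9: u_9=289/360 ∈ [55/69, 20/23) → index 9
j=10: u_10=319/360 ∈ [20/23, 65/69) → index 10
j=11: u_11=349/360 ∈ [65/69, 1) → index 11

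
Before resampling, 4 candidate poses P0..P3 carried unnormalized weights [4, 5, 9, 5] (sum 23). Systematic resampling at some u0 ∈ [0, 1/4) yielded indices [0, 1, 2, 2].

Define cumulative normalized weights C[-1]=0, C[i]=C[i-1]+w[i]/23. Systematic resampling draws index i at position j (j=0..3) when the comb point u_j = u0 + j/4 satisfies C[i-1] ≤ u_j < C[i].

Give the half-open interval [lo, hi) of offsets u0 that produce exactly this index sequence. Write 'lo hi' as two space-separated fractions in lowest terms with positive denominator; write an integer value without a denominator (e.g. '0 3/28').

C = [4/23, 9/23, 18/23, 1]
j=0 picked index 0: u0 ∈ [0, 4/23)
j=1 picked index 1: u0 ∈ [-7/92, 13/92)
j=2 picked index 2: u0 ∈ [-5/46, 13/46)
j=3 picked index 2: u0 ∈ [-33/92, 3/92)
intersection: [0, 3/92)

0 3/92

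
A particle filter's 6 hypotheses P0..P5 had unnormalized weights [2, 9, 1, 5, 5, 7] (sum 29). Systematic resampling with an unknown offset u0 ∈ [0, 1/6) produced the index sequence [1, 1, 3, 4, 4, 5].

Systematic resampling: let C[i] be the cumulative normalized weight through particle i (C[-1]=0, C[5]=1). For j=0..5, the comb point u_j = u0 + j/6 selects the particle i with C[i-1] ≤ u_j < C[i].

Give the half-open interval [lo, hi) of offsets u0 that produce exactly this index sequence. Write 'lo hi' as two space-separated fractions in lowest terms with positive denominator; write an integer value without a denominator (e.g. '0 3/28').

C = [2/29, 11/29, 12/29, 17/29, 22/29, 1]
j=0 picked index 1: u0 ∈ [2/29, 11/29)
j=1 picked index 1: u0 ∈ [-17/174, 37/174)
j=2 picked index 3: u0 ∈ [7/87, 22/87)
j=3 picked index 4: u0 ∈ [5/58, 15/58)
j=4 picked index 4: u0 ∈ [-7/87, 8/87)
j=5 picked index 5: u0 ∈ [-13/174, 1/6)
intersection: [5/58, 8/87)

5/58 8/87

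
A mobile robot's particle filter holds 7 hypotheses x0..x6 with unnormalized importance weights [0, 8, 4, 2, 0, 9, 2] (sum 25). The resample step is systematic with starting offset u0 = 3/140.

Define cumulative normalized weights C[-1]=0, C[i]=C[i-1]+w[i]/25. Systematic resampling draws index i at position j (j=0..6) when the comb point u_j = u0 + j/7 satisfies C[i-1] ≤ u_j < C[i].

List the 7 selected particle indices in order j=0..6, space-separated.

C = [0, 8/25, 12/25, 14/25, 14/25, 23/25, 1]
j=0: u_0=3/140 ∈ [0, 8/25) → index 1
j=1: u_1=23/140 ∈ [0, 8/25) → index 1
j=2: u_2=43/140 ∈ [0, 8/25) → index 1
j=3: u_3=9/20 ∈ [8/25, 12/25) → index 2
j=4: u_4=83/140 ∈ [14/25, 23/25) → index 5
j=5: u_5=103/140 ∈ [14/25, 23/25) → index 5
j=6: u_6=123/140 ∈ [14/25, 23/25) → index 5

1 1 1 2 5 5 5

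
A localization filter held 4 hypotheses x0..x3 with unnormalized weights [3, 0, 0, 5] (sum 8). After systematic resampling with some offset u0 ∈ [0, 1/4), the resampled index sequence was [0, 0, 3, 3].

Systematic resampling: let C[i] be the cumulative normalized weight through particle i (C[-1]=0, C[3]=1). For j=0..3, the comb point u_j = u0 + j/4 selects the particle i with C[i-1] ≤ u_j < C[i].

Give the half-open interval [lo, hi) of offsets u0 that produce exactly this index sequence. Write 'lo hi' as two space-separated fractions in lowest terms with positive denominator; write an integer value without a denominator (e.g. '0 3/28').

C = [3/8, 3/8, 3/8, 1]
j=0 picked index 0: u0 ∈ [0, 3/8)
j=1 picked index 0: u0 ∈ [-1/4, 1/8)
j=2 picked index 3: u0 ∈ [-1/8, 1/2)
j=3 picked index 3: u0 ∈ [-3/8, 1/4)
intersection: [0, 1/8)

0 1/8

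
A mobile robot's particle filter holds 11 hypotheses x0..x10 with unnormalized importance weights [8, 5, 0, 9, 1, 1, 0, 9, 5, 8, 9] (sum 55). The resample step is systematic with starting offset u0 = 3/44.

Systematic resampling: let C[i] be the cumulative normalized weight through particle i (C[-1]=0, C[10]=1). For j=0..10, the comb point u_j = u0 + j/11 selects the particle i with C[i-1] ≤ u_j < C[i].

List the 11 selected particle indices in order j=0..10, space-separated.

C = [8/55, 13/55, 13/55, 2/5, 23/55, 24/55, 24/55, 3/5, 38/55, 46/55, 1]
j=0: u_0=3/44 ∈ [0, 8/55) → index 0
j=1: u_1=7/44 ∈ [8/55, 13/55) → index 1
j=2: u_2=1/4 ∈ [13/55, 2/5) → index 3
j=3: u_3=15/44 ∈ [13/55, 2/5) → index 3
j=4: u_4=19/44 ∈ [23/55, 24/55) → index 5
j=5: u_5=23/44 ∈ [24/55, 3/5) → index 7
j=6: u_6=27/44 ∈ [3/5, 38/55) → index 8
j=7: u_7=31/44 ∈ [38/55, 46/55) → index 9
j=8: u_8=35/44 ∈ [38/55, 46/55) → index 9
j=9: u_9=39/44 ∈ [46/55, 1) → index 10
j=10: u_10=43/44 ∈ [46/55, 1) → index 10

0 1 3 3 5 7 8 9 9 10 10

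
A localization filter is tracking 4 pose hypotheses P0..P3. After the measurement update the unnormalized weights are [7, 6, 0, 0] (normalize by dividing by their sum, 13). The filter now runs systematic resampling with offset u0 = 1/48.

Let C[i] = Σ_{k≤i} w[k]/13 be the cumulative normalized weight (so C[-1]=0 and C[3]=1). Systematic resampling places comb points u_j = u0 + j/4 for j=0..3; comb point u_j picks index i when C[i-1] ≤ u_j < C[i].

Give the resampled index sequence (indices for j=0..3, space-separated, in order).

0 0 0 1

C = [7/13, 1, 1, 1]
j=0: u_0=1/48 ∈ [0, 7/13) → index 0
j=1: u_1=13/48 ∈ [0, 7/13) → index 0
j=2: u_2=25/48 ∈ [0, 7/13) → index 0
j=3: u_3=37/48 ∈ [7/13, 1) → index 1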